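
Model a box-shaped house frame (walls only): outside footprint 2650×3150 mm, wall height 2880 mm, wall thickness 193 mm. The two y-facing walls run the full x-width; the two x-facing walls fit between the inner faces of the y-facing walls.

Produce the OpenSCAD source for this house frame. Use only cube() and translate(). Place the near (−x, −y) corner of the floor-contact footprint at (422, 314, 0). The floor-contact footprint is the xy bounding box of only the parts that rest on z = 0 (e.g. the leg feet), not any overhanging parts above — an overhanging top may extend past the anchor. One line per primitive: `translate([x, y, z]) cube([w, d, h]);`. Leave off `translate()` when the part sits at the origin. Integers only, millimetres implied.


translate([422, 314, 0]) cube([2650, 193, 2880]);
translate([422, 3271, 0]) cube([2650, 193, 2880]);
translate([422, 507, 0]) cube([193, 2764, 2880]);
translate([2879, 507, 0]) cube([193, 2764, 2880]);


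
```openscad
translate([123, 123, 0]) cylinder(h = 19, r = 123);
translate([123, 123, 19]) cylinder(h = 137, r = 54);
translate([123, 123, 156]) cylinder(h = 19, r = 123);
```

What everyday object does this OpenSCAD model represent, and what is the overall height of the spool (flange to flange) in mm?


A spool. The overall height is 175 mm.

Three coaxial cylinders, large–small–large — a spool. Two 19 mm flanges and a 137 mm core give 19 + 137 + 19 = 175 mm.


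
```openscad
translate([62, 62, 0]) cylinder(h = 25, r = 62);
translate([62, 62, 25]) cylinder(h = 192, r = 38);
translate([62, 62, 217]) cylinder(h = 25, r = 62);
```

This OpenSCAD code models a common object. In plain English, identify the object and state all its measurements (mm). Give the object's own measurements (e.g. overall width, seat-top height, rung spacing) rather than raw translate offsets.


A spool: two coaxial disc flanges of radius 62 mm and thickness 25 mm, joined by a core cylinder of radius 38 mm and height 192 mm. The lower flange rests on z = 0 and the three cylinders share a vertical axis.


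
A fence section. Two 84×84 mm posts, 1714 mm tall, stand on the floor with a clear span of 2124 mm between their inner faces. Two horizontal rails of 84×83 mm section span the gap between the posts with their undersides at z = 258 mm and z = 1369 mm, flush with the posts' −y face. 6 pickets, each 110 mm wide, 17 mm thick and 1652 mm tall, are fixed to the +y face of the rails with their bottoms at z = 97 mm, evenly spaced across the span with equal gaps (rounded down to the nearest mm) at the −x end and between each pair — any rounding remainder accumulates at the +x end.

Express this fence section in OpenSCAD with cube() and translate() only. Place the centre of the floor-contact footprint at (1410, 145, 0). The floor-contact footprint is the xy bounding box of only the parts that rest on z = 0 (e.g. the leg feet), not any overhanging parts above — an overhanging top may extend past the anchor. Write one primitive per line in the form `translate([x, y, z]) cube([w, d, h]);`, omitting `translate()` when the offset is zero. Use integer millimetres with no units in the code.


translate([264, 103, 0]) cube([84, 84, 1714]);
translate([2472, 103, 0]) cube([84, 84, 1714]);
translate([348, 103, 258]) cube([2124, 84, 83]);
translate([348, 103, 1369]) cube([2124, 84, 83]);
translate([557, 187, 97]) cube([110, 17, 1652]);
translate([876, 187, 97]) cube([110, 17, 1652]);
translate([1195, 187, 97]) cube([110, 17, 1652]);
translate([1514, 187, 97]) cube([110, 17, 1652]);
translate([1833, 187, 97]) cube([110, 17, 1652]);
translate([2152, 187, 97]) cube([110, 17, 1652]);


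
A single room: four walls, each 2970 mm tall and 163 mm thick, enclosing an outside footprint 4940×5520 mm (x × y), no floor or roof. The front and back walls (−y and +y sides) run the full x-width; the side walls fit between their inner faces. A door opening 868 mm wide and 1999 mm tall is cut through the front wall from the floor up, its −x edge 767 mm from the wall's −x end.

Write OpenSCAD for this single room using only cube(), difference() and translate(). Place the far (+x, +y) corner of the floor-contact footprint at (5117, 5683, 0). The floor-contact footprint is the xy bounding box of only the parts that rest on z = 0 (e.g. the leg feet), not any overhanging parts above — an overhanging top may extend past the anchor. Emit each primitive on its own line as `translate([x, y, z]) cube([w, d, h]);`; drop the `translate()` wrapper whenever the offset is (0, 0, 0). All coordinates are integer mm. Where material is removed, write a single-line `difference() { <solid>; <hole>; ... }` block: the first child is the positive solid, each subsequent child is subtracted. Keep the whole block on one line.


difference() { translate([177, 163, 0]) cube([4940, 163, 2970]); translate([944, 163, 0]) cube([868, 163, 1999]); }
translate([177, 5520, 0]) cube([4940, 163, 2970]);
translate([177, 326, 0]) cube([163, 5194, 2970]);
translate([4954, 326, 0]) cube([163, 5194, 2970]);


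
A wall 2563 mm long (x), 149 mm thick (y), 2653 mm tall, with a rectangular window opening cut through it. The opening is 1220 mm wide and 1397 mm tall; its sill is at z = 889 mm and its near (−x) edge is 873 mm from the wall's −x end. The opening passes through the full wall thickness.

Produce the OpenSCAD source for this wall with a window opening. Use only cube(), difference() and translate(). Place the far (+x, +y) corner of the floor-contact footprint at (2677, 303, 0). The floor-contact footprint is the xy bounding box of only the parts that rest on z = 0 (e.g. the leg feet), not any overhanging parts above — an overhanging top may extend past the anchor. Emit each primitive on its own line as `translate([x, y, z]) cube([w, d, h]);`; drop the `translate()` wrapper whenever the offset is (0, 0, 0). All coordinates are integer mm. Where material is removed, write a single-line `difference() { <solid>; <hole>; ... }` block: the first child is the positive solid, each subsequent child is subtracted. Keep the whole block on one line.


difference() { translate([114, 154, 0]) cube([2563, 149, 2653]); translate([987, 154, 889]) cube([1220, 149, 1397]); }


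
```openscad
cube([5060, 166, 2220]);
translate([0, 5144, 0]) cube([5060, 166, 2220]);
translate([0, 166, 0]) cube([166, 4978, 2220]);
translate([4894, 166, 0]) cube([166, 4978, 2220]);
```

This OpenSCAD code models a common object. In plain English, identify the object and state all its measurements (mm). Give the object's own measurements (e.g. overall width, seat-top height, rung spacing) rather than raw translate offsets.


The wall frame of a small rectangular building: four walls, each 2220 mm tall and 166 mm thick, enclosing a footprint 5060 mm (x) by 5310 mm (y) outside-to-outside, with no floor or roof. The front and back walls (the −y and +y sides) span the full width; the two side walls fit between them.


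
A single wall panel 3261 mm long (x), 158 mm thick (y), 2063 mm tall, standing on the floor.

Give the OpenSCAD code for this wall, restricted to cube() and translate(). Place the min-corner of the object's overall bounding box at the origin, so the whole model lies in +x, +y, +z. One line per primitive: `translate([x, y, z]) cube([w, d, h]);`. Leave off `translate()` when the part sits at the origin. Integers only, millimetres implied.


cube([3261, 158, 2063]);


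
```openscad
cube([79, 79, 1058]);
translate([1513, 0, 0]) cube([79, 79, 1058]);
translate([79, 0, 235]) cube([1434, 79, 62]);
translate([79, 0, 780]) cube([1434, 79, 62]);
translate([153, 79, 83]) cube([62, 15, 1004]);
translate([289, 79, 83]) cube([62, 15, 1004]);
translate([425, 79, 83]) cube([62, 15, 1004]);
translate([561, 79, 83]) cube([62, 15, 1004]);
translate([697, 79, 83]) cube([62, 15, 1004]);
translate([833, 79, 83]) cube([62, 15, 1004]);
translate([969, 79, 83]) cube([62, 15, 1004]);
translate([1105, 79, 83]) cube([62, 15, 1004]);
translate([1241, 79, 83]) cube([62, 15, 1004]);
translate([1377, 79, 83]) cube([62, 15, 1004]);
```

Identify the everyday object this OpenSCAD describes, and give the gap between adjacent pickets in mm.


A fence section. The picket gap is 74 mm.

Two posts, two rails, 10 pickets — a fence section. Span 1434 mm holds 10 pickets of 62 mm with 11 equal gaps: ⌊(1434 − 10·62) / 11⌋ = 74 mm.


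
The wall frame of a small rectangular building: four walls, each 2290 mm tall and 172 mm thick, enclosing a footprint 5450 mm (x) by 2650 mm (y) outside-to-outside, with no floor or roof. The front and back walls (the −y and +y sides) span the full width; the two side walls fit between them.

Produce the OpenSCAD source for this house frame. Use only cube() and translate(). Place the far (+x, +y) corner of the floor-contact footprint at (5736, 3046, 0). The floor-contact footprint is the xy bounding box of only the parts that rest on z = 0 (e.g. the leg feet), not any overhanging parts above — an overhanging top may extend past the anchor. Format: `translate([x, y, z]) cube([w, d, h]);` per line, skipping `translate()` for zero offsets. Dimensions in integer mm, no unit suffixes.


translate([286, 396, 0]) cube([5450, 172, 2290]);
translate([286, 2874, 0]) cube([5450, 172, 2290]);
translate([286, 568, 0]) cube([172, 2306, 2290]);
translate([5564, 568, 0]) cube([172, 2306, 2290]);


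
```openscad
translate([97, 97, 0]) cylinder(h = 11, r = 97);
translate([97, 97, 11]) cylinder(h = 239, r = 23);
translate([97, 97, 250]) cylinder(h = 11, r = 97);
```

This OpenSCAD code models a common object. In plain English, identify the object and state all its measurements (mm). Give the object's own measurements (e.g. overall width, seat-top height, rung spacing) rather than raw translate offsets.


A spool: two coaxial disc flanges of radius 97 mm and thickness 11 mm, joined by a core cylinder of radius 23 mm and height 239 mm. The lower flange rests on z = 0 and the three cylinders share a vertical axis.


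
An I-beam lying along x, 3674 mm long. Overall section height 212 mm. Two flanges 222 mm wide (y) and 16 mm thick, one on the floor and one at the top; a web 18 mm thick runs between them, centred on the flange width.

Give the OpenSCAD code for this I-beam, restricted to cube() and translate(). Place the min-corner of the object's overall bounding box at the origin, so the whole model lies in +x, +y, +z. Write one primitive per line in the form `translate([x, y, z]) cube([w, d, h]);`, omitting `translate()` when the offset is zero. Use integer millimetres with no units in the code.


cube([3674, 222, 16]);
translate([0, 102, 16]) cube([3674, 18, 180]);
translate([0, 0, 196]) cube([3674, 222, 16]);


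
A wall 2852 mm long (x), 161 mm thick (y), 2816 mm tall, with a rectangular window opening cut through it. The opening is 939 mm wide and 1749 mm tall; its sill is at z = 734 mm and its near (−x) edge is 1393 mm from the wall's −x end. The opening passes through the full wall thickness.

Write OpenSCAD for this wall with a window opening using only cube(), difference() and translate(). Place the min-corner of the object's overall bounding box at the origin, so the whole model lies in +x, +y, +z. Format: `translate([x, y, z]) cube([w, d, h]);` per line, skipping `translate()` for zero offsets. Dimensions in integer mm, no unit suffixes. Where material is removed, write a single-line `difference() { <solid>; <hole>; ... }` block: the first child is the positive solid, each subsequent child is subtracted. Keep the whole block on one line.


difference() { cube([2852, 161, 2816]); translate([1393, 0, 734]) cube([939, 161, 1749]); }


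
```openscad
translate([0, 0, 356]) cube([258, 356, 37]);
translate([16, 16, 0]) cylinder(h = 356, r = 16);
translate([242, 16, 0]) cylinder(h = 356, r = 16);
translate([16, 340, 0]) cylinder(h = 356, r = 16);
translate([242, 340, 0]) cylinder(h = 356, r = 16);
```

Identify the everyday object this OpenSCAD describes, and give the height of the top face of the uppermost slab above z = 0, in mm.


A stool. The seat height is 393 mm.

A 258×356×37 slab at z = 356 on four corner cylinders — a stool. The seat top is 356 + 37 = 393 mm.


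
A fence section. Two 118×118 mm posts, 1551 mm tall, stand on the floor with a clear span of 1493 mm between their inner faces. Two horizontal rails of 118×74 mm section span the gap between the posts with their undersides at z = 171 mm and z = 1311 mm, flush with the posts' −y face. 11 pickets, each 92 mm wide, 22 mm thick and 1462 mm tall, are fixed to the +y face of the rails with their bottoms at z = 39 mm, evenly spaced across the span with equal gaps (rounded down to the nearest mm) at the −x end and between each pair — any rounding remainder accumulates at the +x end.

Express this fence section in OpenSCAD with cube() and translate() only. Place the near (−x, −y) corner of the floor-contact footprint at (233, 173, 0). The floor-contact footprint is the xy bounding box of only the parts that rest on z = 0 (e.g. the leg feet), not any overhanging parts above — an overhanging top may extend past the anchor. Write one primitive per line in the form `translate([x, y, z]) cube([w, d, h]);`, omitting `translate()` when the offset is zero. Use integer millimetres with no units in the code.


translate([233, 173, 0]) cube([118, 118, 1551]);
translate([1844, 173, 0]) cube([118, 118, 1551]);
translate([351, 173, 171]) cube([1493, 118, 74]);
translate([351, 173, 1311]) cube([1493, 118, 74]);
translate([391, 291, 39]) cube([92, 22, 1462]);
translate([523, 291, 39]) cube([92, 22, 1462]);
translate([655, 291, 39]) cube([92, 22, 1462]);
translate([787, 291, 39]) cube([92, 22, 1462]);
translate([919, 291, 39]) cube([92, 22, 1462]);
translate([1051, 291, 39]) cube([92, 22, 1462]);
translate([1183, 291, 39]) cube([92, 22, 1462]);
translate([1315, 291, 39]) cube([92, 22, 1462]);
translate([1447, 291, 39]) cube([92, 22, 1462]);
translate([1579, 291, 39]) cube([92, 22, 1462]);
translate([1711, 291, 39]) cube([92, 22, 1462]);


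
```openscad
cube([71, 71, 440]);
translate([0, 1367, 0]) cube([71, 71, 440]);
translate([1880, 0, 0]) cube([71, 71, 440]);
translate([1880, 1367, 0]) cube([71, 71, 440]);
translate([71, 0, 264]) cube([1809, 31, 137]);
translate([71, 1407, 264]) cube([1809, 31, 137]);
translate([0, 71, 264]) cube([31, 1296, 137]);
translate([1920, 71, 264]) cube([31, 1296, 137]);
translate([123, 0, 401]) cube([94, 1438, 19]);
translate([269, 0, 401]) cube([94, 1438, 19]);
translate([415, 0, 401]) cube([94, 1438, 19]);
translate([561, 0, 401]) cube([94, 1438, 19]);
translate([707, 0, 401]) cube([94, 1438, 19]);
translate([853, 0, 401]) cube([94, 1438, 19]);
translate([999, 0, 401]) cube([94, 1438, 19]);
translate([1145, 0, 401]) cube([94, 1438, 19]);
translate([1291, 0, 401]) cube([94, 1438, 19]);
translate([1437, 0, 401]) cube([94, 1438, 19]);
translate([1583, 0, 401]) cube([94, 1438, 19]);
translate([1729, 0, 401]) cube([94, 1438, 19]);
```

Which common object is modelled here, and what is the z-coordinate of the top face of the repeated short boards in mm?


A bed frame. The slat-top height is 420 mm.

Four posts, four rails, and a row of slats — a bed frame. Slats sit on the rails at z = 264 + 137 = 401; with slat thickness 19, the top is 420 mm.


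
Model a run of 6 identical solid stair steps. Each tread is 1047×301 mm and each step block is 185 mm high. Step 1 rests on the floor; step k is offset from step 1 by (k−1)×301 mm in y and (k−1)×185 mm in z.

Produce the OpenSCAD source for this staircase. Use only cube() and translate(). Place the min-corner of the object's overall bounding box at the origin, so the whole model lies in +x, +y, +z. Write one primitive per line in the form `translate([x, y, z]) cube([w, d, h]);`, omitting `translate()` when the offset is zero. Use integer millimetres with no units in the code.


cube([1047, 301, 185]);
translate([0, 301, 185]) cube([1047, 301, 185]);
translate([0, 602, 370]) cube([1047, 301, 185]);
translate([0, 903, 555]) cube([1047, 301, 185]);
translate([0, 1204, 740]) cube([1047, 301, 185]);
translate([0, 1505, 925]) cube([1047, 301, 185]);


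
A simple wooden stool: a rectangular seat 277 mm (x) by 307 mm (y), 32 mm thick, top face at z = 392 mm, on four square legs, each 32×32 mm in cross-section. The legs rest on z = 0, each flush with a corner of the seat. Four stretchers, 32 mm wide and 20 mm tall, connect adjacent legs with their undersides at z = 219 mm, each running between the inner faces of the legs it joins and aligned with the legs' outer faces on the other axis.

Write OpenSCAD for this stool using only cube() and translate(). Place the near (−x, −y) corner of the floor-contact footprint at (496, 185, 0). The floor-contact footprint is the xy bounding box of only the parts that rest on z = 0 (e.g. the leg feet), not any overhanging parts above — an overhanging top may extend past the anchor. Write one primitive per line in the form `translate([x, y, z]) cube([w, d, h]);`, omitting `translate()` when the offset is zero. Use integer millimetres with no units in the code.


translate([496, 185, 360]) cube([277, 307, 32]);
translate([496, 185, 0]) cube([32, 32, 360]);
translate([741, 185, 0]) cube([32, 32, 360]);
translate([496, 460, 0]) cube([32, 32, 360]);
translate([741, 460, 0]) cube([32, 32, 360]);
translate([528, 185, 219]) cube([213, 32, 20]);
translate([528, 460, 219]) cube([213, 32, 20]);
translate([496, 217, 219]) cube([32, 243, 20]);
translate([741, 217, 219]) cube([32, 243, 20]);


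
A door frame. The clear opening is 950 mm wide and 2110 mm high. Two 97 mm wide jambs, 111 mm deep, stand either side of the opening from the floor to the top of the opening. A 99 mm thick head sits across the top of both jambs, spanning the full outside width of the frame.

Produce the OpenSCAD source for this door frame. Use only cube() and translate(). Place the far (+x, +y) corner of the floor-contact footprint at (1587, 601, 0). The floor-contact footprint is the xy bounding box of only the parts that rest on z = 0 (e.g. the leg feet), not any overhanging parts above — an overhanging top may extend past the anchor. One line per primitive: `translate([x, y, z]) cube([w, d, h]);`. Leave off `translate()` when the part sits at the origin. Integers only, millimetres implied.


translate([443, 490, 0]) cube([97, 111, 2110]);
translate([1490, 490, 0]) cube([97, 111, 2110]);
translate([443, 490, 2110]) cube([1144, 111, 99]);


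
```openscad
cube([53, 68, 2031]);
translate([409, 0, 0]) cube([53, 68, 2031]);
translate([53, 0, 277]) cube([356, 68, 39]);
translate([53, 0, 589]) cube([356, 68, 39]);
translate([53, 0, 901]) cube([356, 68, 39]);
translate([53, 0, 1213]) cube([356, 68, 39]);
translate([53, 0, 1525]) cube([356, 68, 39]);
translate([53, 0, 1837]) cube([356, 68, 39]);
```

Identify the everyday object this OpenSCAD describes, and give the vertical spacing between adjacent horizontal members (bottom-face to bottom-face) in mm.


A ladder. The rung spacing is 312 mm.

Two tall 53×68 posts with 6 short bars between them — a ladder. Adjacent rungs sit at z = 277 and z = 589, so the spacing is 589 − 277 = 312 mm.


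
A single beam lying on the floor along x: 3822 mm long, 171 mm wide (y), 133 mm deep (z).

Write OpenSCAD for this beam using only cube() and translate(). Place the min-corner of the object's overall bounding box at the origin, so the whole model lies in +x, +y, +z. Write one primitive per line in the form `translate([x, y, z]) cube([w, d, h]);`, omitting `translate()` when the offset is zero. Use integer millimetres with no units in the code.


cube([3822, 171, 133]);


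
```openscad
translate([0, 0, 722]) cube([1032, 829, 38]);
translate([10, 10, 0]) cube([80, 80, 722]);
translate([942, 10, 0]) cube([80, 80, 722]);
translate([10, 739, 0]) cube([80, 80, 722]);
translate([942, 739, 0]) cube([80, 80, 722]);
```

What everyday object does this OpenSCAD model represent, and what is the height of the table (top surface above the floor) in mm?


A table. The table height is 760 mm.

A 1032×829×38 slab sits at z = 722 on four 80 mm square posts — a table. The top surface is at 722 + 38 = 760 mm.


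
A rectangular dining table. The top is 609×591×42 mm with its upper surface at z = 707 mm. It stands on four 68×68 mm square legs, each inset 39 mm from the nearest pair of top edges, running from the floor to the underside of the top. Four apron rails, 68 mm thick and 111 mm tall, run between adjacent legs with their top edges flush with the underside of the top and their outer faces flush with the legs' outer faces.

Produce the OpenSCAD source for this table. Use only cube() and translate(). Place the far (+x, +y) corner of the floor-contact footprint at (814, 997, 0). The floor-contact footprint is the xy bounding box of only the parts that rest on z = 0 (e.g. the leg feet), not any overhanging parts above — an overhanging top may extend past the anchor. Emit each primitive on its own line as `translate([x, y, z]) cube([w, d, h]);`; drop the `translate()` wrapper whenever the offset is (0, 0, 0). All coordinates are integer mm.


translate([244, 445, 665]) cube([609, 591, 42]);
translate([283, 484, 0]) cube([68, 68, 665]);
translate([746, 484, 0]) cube([68, 68, 665]);
translate([283, 929, 0]) cube([68, 68, 665]);
translate([746, 929, 0]) cube([68, 68, 665]);
translate([351, 484, 554]) cube([395, 68, 111]);
translate([351, 929, 554]) cube([395, 68, 111]);
translate([283, 552, 554]) cube([68, 377, 111]);
translate([746, 552, 554]) cube([68, 377, 111]);


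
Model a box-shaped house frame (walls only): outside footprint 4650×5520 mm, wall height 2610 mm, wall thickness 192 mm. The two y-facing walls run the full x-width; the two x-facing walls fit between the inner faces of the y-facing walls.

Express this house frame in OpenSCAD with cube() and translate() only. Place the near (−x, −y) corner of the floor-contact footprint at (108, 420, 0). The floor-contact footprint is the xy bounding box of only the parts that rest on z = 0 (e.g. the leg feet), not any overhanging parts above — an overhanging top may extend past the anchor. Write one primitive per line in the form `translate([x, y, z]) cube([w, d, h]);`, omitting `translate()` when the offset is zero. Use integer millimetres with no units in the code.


translate([108, 420, 0]) cube([4650, 192, 2610]);
translate([108, 5748, 0]) cube([4650, 192, 2610]);
translate([108, 612, 0]) cube([192, 5136, 2610]);
translate([4566, 612, 0]) cube([192, 5136, 2610]);


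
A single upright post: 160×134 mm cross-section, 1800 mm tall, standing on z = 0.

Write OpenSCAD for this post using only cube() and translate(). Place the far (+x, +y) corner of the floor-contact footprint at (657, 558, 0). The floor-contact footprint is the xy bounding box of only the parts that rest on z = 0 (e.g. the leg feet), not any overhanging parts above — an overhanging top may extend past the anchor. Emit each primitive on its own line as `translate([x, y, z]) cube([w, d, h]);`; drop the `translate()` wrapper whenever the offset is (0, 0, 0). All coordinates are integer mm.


translate([497, 424, 0]) cube([160, 134, 1800]);


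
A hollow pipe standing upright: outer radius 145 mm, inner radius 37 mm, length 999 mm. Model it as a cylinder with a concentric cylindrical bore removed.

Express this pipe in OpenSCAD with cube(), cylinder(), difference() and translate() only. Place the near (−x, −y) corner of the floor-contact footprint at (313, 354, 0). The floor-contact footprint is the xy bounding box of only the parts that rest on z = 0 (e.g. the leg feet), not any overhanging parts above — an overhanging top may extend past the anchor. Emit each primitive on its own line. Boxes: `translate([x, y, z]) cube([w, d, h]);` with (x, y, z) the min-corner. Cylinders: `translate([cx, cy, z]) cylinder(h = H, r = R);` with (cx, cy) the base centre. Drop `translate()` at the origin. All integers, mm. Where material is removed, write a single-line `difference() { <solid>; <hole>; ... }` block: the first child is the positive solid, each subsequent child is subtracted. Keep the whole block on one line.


difference() { translate([458, 499, 0]) cylinder(h = 999, r = 145); translate([458, 499, 0]) cylinder(h = 999, r = 37); }


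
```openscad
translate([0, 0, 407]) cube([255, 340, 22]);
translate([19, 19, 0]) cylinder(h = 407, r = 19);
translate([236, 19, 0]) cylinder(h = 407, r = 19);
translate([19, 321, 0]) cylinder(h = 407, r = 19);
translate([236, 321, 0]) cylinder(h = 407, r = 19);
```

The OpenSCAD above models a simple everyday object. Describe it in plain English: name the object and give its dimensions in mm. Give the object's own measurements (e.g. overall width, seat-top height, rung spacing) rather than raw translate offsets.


A four-legged stool. The seat is a 255×340×22 mm slab whose top surface is at z = 429 mm; four round legs, each 38 mm in diameter, run from the floor (z = 0) to the underside of the seat, each leg's axis is inset half a diameter from the nearest pair of seat edges (so the leg's bounding box is flush with the corner).


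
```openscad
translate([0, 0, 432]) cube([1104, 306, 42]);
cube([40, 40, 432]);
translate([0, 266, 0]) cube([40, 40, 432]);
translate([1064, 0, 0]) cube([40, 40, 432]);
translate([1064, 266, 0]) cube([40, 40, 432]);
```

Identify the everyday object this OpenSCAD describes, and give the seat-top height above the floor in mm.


A bench. The seat-top height is 474 mm.

A long slab on four corner posts — a bench. The slab sits at z = 432 with thickness 42, so the top is 432 + 42 = 474 mm.


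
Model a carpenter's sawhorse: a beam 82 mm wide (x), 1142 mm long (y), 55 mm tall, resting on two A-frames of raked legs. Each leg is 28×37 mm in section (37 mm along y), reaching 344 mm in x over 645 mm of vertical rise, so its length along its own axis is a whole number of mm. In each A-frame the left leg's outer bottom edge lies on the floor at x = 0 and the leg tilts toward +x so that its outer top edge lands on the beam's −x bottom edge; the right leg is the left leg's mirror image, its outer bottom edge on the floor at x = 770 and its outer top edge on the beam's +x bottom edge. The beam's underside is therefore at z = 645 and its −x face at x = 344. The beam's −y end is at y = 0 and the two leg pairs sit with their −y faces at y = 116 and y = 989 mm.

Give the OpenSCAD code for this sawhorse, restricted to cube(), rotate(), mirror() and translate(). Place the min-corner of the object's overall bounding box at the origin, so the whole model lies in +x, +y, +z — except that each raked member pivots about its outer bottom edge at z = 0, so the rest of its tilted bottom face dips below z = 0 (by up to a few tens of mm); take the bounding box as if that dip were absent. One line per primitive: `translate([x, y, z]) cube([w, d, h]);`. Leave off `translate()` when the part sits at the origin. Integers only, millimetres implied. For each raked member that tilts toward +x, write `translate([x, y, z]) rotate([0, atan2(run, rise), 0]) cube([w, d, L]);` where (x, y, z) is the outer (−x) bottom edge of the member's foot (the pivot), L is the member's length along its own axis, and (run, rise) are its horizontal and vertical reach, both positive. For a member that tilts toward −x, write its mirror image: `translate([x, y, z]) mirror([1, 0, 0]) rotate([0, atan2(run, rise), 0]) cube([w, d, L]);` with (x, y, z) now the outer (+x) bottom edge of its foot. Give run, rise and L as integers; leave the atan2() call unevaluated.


translate([344, 0, 645]) cube([82, 1142, 55]);
translate([0, 116, 0]) rotate([0, atan2(344, 645), 0]) cube([28, 37, 731]);
translate([770, 116, 0]) mirror([1, 0, 0]) rotate([0, atan2(344, 645), 0]) cube([28, 37, 731]);
translate([0, 989, 0]) rotate([0, atan2(344, 645), 0]) cube([28, 37, 731]);
translate([770, 989, 0]) mirror([1, 0, 0]) rotate([0, atan2(344, 645), 0]) cube([28, 37, 731]);


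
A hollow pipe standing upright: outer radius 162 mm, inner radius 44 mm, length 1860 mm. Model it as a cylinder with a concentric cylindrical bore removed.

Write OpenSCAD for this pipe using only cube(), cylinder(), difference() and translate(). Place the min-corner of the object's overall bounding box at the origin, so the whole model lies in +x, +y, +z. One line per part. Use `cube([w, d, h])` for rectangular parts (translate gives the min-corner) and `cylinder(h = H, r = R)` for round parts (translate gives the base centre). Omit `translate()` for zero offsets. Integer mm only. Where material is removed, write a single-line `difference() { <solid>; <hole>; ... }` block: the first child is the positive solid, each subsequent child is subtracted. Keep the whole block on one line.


difference() { translate([162, 162, 0]) cylinder(h = 1860, r = 162); translate([162, 162, 0]) cylinder(h = 1860, r = 44); }


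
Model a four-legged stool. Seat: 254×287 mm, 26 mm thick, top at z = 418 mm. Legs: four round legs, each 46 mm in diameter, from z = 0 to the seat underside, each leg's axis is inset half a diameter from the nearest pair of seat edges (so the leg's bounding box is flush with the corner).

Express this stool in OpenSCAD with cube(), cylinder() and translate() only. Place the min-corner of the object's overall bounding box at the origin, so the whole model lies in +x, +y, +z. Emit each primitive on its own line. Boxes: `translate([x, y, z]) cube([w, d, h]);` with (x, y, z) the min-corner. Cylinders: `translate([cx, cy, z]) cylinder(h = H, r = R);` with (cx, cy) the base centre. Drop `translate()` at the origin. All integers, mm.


translate([0, 0, 392]) cube([254, 287, 26]);
translate([23, 23, 0]) cylinder(h = 392, r = 23);
translate([231, 23, 0]) cylinder(h = 392, r = 23);
translate([23, 264, 0]) cylinder(h = 392, r = 23);
translate([231, 264, 0]) cylinder(h = 392, r = 23);


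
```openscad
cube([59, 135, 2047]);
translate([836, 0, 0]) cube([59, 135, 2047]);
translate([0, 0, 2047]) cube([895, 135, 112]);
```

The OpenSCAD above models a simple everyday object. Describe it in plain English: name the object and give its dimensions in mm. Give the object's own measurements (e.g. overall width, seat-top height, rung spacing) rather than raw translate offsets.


A door frame. The clear opening is 777 mm wide and 2047 mm high. Two 59 mm wide jambs, 135 mm deep, stand either side of the opening from the floor to the top of the opening. A 112 mm thick head sits across the top of both jambs, spanning the full outside width of the frame.


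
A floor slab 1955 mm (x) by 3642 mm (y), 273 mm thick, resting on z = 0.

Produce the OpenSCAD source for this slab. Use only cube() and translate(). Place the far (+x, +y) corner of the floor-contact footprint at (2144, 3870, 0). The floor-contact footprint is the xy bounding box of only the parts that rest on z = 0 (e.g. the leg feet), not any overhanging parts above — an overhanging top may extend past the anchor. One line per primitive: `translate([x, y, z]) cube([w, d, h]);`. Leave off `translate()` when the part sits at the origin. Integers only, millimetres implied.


translate([189, 228, 0]) cube([1955, 3642, 273]);


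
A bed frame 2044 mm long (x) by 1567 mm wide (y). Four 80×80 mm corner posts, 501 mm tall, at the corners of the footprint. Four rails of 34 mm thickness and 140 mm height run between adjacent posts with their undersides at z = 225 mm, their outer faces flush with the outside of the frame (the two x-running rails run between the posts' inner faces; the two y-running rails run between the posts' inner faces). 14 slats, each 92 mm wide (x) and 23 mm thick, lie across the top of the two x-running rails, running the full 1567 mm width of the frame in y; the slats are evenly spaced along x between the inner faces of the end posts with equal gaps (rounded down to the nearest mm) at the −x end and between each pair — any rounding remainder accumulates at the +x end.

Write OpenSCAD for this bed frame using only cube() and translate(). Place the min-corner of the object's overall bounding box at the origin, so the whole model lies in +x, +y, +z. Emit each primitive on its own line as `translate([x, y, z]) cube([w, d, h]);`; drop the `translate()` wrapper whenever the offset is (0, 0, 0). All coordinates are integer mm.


// slat z = rail_z + rail_h = 225 + 140 = 365
// slat gap = ⌊(1884 − 14·92) / 15⌋ = 39
cube([80, 80, 501]);
translate([0, 1487, 0]) cube([80, 80, 501]);
translate([1964, 0, 0]) cube([80, 80, 501]);
translate([1964, 1487, 0]) cube([80, 80, 501]);
translate([80, 0, 225]) cube([1884, 34, 140]);
translate([80, 1533, 225]) cube([1884, 34, 140]);
translate([0, 80, 225]) cube([34, 1407, 140]);
translate([2010, 80, 225]) cube([34, 1407, 140]);
translate([119, 0, 365]) cube([92, 1567, 23]);
translate([250, 0, 365]) cube([92, 1567, 23]);
translate([381, 0, 365]) cube([92, 1567, 23]);
translate([512, 0, 365]) cube([92, 1567, 23]);
translate([643, 0, 365]) cube([92, 1567, 23]);
translate([774, 0, 365]) cube([92, 1567, 23]);
translate([905, 0, 365]) cube([92, 1567, 23]);
translate([1036, 0, 365]) cube([92, 1567, 23]);
translate([1167, 0, 365]) cube([92, 1567, 23]);
translate([1298, 0, 365]) cube([92, 1567, 23]);
translate([1429, 0, 365]) cube([92, 1567, 23]);
translate([1560, 0, 365]) cube([92, 1567, 23]);
translate([1691, 0, 365]) cube([92, 1567, 23]);
translate([1822, 0, 365]) cube([92, 1567, 23]);


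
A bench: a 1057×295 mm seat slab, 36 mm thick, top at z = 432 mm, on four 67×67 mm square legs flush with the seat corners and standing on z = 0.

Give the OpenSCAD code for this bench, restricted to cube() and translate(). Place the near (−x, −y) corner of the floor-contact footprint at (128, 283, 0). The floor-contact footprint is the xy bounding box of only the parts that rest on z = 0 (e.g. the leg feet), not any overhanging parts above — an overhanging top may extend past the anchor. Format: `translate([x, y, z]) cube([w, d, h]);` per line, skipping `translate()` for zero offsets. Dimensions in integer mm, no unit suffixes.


translate([128, 283, 396]) cube([1057, 295, 36]);
translate([128, 283, 0]) cube([67, 67, 396]);
translate([128, 511, 0]) cube([67, 67, 396]);
translate([1118, 283, 0]) cube([67, 67, 396]);
translate([1118, 511, 0]) cube([67, 67, 396]);


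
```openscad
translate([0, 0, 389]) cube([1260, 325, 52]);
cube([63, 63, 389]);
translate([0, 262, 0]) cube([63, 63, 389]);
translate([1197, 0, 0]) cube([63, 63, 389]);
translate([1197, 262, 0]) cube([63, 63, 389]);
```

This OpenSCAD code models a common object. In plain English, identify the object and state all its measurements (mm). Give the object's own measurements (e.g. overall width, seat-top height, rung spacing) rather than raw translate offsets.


A bench: a 1260×325 mm seat slab, 52 mm thick, top at z = 441 mm, on four 63×63 mm square legs flush with the seat corners and standing on z = 0.


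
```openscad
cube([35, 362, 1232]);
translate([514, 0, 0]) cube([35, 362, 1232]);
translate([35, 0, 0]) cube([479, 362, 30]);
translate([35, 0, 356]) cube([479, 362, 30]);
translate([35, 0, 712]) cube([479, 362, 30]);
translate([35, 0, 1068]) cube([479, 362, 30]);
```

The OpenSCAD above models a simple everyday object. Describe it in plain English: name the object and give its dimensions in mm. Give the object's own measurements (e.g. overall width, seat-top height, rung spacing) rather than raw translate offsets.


An open bookshelf. Two side panels, each 35 mm thick, 362 mm deep and 1232 mm tall, stand 549 mm apart (outside-to-outside). Between them sit 4 shelves, each 30 mm thick and 362 mm deep, spanning the full gap between the sides. The bottom shelf rests on the floor (its underside at z = 0) and the clear gap between one shelf's top and the next shelf's underside is 326 mm.


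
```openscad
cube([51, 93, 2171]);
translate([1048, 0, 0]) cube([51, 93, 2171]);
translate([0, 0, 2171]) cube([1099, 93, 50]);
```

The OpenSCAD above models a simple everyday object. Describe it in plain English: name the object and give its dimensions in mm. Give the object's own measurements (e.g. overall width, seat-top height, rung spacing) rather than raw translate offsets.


A door frame. The clear opening is 997 mm wide and 2171 mm high. Two 51 mm wide jambs, 93 mm deep, stand either side of the opening from the floor to the top of the opening. A 50 mm thick head sits across the top of both jambs, spanning the full outside width of the frame.


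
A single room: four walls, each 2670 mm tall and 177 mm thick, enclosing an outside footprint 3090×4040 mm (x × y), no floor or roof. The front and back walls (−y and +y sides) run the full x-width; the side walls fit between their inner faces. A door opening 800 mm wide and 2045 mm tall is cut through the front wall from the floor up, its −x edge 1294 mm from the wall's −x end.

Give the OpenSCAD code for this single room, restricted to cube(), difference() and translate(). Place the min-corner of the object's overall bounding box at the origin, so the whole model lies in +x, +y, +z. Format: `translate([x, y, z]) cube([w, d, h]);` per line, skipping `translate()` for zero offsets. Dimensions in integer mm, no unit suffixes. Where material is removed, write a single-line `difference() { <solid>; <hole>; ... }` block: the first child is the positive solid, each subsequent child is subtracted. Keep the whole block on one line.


difference() { cube([3090, 177, 2670]); translate([1294, 0, 0]) cube([800, 177, 2045]); }
translate([0, 3863, 0]) cube([3090, 177, 2670]);
translate([0, 177, 0]) cube([177, 3686, 2670]);
translate([2913, 177, 0]) cube([177, 3686, 2670]);


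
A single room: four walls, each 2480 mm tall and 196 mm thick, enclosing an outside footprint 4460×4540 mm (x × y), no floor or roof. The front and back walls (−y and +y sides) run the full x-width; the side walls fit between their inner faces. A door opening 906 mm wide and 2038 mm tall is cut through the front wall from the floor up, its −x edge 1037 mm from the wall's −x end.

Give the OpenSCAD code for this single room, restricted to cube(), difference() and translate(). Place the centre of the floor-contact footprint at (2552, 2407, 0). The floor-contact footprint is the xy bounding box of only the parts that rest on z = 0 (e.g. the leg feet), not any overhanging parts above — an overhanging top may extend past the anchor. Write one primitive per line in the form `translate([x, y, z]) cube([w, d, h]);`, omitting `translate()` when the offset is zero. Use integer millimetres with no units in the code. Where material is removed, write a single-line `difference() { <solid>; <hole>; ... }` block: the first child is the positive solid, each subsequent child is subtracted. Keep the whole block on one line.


difference() { translate([322, 137, 0]) cube([4460, 196, 2480]); translate([1359, 137, 0]) cube([906, 196, 2038]); }
translate([322, 4481, 0]) cube([4460, 196, 2480]);
translate([322, 333, 0]) cube([196, 4148, 2480]);
translate([4586, 333, 0]) cube([196, 4148, 2480]);


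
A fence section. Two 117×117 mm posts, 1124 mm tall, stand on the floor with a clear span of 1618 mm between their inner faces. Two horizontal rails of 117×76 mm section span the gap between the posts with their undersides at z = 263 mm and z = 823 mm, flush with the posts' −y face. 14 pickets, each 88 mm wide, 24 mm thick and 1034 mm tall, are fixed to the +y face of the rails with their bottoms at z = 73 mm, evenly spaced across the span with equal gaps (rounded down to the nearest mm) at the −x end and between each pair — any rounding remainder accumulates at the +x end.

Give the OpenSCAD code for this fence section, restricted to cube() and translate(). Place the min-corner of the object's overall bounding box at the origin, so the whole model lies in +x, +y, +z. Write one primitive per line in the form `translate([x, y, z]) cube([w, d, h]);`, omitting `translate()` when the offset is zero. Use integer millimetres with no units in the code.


cube([117, 117, 1124]);
translate([1735, 0, 0]) cube([117, 117, 1124]);
translate([117, 0, 263]) cube([1618, 117, 76]);
translate([117, 0, 823]) cube([1618, 117, 76]);
translate([142, 117, 73]) cube([88, 24, 1034]);
translate([255, 117, 73]) cube([88, 24, 1034]);
translate([368, 117, 73]) cube([88, 24, 1034]);
translate([481, 117, 73]) cube([88, 24, 1034]);
translate([594, 117, 73]) cube([88, 24, 1034]);
translate([707, 117, 73]) cube([88, 24, 1034]);
translate([820, 117, 73]) cube([88, 24, 1034]);
translate([933, 117, 73]) cube([88, 24, 1034]);
translate([1046, 117, 73]) cube([88, 24, 1034]);
translate([1159, 117, 73]) cube([88, 24, 1034]);
translate([1272, 117, 73]) cube([88, 24, 1034]);
translate([1385, 117, 73]) cube([88, 24, 1034]);
translate([1498, 117, 73]) cube([88, 24, 1034]);
translate([1611, 117, 73]) cube([88, 24, 1034]);
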